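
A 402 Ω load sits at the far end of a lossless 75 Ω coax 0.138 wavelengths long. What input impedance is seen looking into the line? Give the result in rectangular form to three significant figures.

Z_in ≈ 23.5 − j59.9 Ω

βl = 2π × 0.138 = 49.7°
tan(βl) = tan(49.7°) = 1.18
Z_in = Z_0·(Z_L + jZ_0·tanβl)/(Z_0 + jZ_L·tanβl)
     = 75·(402 + j88.4)/(75 + j474)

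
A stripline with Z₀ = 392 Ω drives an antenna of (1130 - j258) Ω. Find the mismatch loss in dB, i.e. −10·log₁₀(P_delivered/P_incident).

mismatch loss ≈ 1.29 dB

Γ = (738 − j258)/(1522 − j258), |Γ| = 0.506
|Γ|² = 0.256, so P_del/P_inc = 1 − |Γ|² = 0.744
ML = −10·log₁₀(1 − |Γ|²)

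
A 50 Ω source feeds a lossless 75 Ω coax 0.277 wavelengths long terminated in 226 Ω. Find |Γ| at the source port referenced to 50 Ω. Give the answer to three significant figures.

βl = 2π × 0.277 = 99.7°
tan(βl) = -5.84
Z_in = Z_0·(Z_L + jZ_0·tanβl)/(Z_0 + jZ_L·tanβl) = 25.5 + j11.4 Ω
Γ_s = (Z_in − Z_s)/(Z_in + Z_s) = (-24.5 + j11.4)/(75.5 + j11.4), |Γ_s| = 0.353

|Γ| ≈ 0.353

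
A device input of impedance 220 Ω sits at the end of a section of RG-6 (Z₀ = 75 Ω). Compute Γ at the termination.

Γ = (Z_L − Z_0)/(Z_L + Z_0) = (220 − 75)/(220 + 75) = 145/295

Γ = 0.492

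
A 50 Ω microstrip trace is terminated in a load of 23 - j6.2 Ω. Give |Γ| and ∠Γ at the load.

Γ = (Z_L − Z_0)/(Z_L + Z_0) = (-27 − j6.2)/(73 − j6.2)
|Γ| = 27.7/73.3 = 0.378

Γ ≈ 0.378 ∠ -162°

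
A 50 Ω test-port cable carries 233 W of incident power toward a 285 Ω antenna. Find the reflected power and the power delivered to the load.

Γ = (285 − 50)/(285 + 50) = 0.701
|Γ|² = 0.492
P_refl = |Γ|²·P_inc = 115 W, P_del = (1 − |Γ|²)·P_inc = 118 W

P_reflected ≈ 115 W; P_delivered ≈ 118 W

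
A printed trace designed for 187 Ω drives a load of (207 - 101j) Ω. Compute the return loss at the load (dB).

Γ = (20 − j101)/(394 − j101), |Γ| = 0.253
RL = −20·log₁₀|Γ| = −20·log₁₀(0.253)

RL ≈ 11.9 dB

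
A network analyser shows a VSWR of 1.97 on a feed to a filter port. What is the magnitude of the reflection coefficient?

|Γ| = (S − 1)/(S + 1) = (1.97 − 1)/(1.97 + 1) = 0.97/2.97

|Γ| ≈ 0.327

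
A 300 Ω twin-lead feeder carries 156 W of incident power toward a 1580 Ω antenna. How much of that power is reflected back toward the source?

Γ = (1580 − 300)/(1580 + 300) = 0.681
|Γ|² = 0.464
P_refl = |Γ|²·P_inc = 72.3 W, P_del = (1 − |Γ|²)·P_inc = 83.7 W

P_reflected ≈ 72.3 W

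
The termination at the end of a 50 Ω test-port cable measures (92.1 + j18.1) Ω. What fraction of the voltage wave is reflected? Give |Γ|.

Γ = (Z_L − Z_0)/(Z_L + Z_0) = (42.1 + j18.1)/(142.1 + j18.1)
|Γ| = 45.8/143

|Γ| ≈ 0.32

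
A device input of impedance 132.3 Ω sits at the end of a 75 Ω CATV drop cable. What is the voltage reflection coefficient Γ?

Γ = (Z_L − Z_0)/(Z_L + Z_0) = (132.3 − 75)/(132.3 + 75) = 57.3/207.3

Γ = 0.276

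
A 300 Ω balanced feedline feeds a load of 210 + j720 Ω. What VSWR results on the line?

VSWR ≈ 10.3

Γ = (Z_L − Z_0)/(Z_L + Z_0) = (-90 + j720)/(510 + j720)
|Γ| = 726/882 = 0.822
VSWR = (1 + |Γ|)/(1 − |Γ|) = 1.82/0.178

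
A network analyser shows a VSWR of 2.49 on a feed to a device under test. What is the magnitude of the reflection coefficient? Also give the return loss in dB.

|Γ| ≈ 0.427; return loss ≈ 7.39 dB

|Γ| = (S − 1)/(S + 1) = (2.49 − 1)/(2.49 + 1) = 1.49/3.49
RL = −20·log₁₀|Γ| = −20·log₁₀(0.427)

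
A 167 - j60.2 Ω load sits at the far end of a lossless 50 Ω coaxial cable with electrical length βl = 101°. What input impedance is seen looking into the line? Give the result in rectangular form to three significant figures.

tan(βl) = tan(101°) = -5.14
Z_in = Z_0·(Z_L + jZ_0·tanβl)/(Z_0 + jZ_L·tanβl)
     = 50·(167 − j317)/(-260 − j859)

Z_in ≈ 14.2 + j14 Ω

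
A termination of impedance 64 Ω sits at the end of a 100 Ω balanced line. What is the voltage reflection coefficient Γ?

Γ = (Z_L − Z_0)/(Z_L + Z_0) = (64 − 100)/(64 + 100) = -36/164

Γ = -0.22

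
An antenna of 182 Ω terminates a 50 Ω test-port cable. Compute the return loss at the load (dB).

Γ = (182 − 50)/(182 + 50) = 0.569
RL = −20·log₁₀|Γ| = −20·log₁₀(0.569)

RL ≈ 4.9 dB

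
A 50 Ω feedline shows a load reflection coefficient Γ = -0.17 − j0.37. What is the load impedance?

Z_L = Z_0·(1 + Γ)/(1 − Γ) = 50·(0.83 − j0.37)/(1.17 + j0.37)

Z_L ≈ 27.7 − j24.6 Ω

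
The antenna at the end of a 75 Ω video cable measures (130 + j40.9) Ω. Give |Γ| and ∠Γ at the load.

Γ ≈ 0.328 ∠ 25.4°

Γ = (Z_L − Z_0)/(Z_L + Z_0) = (55 + j40.9)/(205 + j40.9)
|Γ| = 68.5/209 = 0.328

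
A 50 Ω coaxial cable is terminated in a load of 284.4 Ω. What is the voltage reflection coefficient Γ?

Γ = (Z_L − Z_0)/(Z_L + Z_0) = (284.4 − 50)/(284.4 + 50) = 234.4/334.4

Γ = 0.701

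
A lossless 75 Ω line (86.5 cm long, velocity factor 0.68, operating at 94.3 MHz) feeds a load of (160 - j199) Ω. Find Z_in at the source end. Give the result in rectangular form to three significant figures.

λ = v/f = 0.68·c / 94.3 MHz = 2.16 m
βl = 2π·l/λ = 2π × 0.4 = 144°
tan(βl) = tan(144°) = -0.728
Z_in = Z_0·(Z_L + jZ_0·tanβl)/(Z_0 + jZ_L·tanβl)
     = 75·(160 − j254)/(-69.9 − j116)

Z_in ≈ 74.6 + j148 Ω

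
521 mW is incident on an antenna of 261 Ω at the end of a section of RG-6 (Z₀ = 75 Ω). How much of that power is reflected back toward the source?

P_reflected ≈ 160 mW

Γ = (261 − 75)/(261 + 75) = 0.554
|Γ|² = 0.306
P_refl = |Γ|²·P_inc = 160 mW, P_del = (1 − |Γ|²)·P_inc = 361 mW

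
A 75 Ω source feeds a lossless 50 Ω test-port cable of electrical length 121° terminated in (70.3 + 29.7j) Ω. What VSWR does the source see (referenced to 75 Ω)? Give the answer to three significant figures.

tan(βl) = -1.66
Z_in = Z_0·(Z_L + jZ_0·tanβl)/(Z_0 + jZ_L·tanβl) = 28.1 + j6.16 Ω
Γ_s = (Z_in − Z_s)/(Z_in + Z_s) = (-46.9 + j6.16)/(103 + j6.16), |Γ_s| = 0.458
VSWR = (1 + |Γ_s|)/(1 − |Γ_s|)

VSWR ≈ 2.69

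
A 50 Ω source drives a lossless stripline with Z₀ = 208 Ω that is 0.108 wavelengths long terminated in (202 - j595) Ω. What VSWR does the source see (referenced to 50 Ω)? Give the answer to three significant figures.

βl = 2π × 0.108 = 38.9°
tan(βl) = 0.806
Z_in = Z_0·(Z_L + jZ_0·tanβl)/(Z_0 + jZ_L·tanβl) = 28.9 − j136 Ω
Γ_s = (Z_in − Z_s)/(Z_in + Z_s) = (-21.1 − j136)/(78.9 − j136), |Γ_s| = 0.876
VSWR = (1 + |Γ_s|)/(1 − |Γ_s|)

VSWR ≈ 15.1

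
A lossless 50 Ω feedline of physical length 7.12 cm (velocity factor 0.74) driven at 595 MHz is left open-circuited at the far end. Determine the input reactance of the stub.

X_in ≈ -19.5 Ω (capacitive)

λ = v/f = 0.74·c / 595 MHz = 0.373 m
βl = 2π·l/λ = 2π × 0.191 = 68.7°
tan(βl) = 2.56
For an open-circuited stub, Z_in = −jZ_0·cot(βl) = −jZ_0/tan(βl)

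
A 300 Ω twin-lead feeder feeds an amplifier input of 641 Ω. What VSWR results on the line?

Γ = (641 − 300)/(641 + 300) = 0.362
VSWR = (1 + 0.362)/(1 − 0.362)

VSWR ≈ 2.14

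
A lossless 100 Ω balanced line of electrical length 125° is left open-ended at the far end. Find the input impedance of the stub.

Z_in ≈ +j70 Ω

tan(βl) = -1.43
For an open-ended stub, Z_in = −jZ_0·cot(βl) = −jZ_0/tan(βl)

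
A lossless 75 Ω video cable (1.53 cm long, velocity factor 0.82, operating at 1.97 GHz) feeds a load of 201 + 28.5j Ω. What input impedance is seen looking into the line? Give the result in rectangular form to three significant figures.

Z_in ≈ 54.5 − j64.1 Ω

λ = v/f = 0.82·c / 1.97 GHz = 0.125 m
βl = 2π·l/λ = 2π × 0.123 = 44.1°
tan(βl) = tan(44.1°) = 0.969
Z_in = Z_0·(Z_L + jZ_0·tanβl)/(Z_0 + jZ_L·tanβl)
     = 75·(201 + j101)/(47.4 + j195)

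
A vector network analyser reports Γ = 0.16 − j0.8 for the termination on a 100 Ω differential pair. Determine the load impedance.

Z_L = Z_0·(1 + Γ)/(1 − Γ) = 100·(1.16 − j0.8)/(0.84 + j0.8)

Z_L ≈ 24.9 − j119 Ω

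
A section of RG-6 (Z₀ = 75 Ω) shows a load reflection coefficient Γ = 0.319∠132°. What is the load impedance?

Z_L = Z_0·(1 + Γ)/(1 − Γ) = 75·(0.787 + j0.237)/(1.21 − j0.237)

Z_L ≈ 44.1 + j23.3 Ω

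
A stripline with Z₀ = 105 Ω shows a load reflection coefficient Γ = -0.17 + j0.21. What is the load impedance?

Z_L = Z_0·(1 + Γ)/(1 − Γ) = 105·(0.83 + j0.21)/(1.17 − j0.21)

Z_L ≈ 68.9 + j31.2 Ω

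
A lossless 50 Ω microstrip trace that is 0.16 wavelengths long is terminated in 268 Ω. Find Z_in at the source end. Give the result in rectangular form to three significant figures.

βl = 2π × 0.16 = 57.6°
tan(βl) = tan(57.6°) = 1.58
Z_in = Z_0·(Z_L + jZ_0·tanβl)/(Z_0 + jZ_L·tanβl)
     = 50·(268 + j78.8)/(50 + j422)

Z_in ≈ 12.9 − j30.2 Ω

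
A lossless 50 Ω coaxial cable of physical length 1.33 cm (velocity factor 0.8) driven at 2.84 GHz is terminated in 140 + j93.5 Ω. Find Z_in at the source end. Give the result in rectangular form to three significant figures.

Z_in ≈ 21.5 − j42.2 Ω

λ = v/f = 0.8·c / 2.84 GHz = 0.0845 m
βl = 2π·l/λ = 2π × 0.157 = 56.7°
tan(βl) = tan(56.7°) = 1.52
Z_in = Z_0·(Z_L + jZ_0·tanβl)/(Z_0 + jZ_L·tanβl)
     = 50·(140 + j169)/(-92.1 + j213)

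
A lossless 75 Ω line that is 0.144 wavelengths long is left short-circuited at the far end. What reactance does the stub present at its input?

X_in ≈ 95.4 Ω (inductive)

βl = 2π × 0.144 = 51.8°
tan(βl) = 1.27
For a short-circuited stub, Z_in = jZ_0·tan(βl)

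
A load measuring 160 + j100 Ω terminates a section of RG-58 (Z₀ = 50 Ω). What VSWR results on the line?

VSWR ≈ 4.54

Γ = (Z_L − Z_0)/(Z_L + Z_0) = (110 + j100)/(210 + j100)
|Γ| = 149/233 = 0.639
VSWR = (1 + |Γ|)/(1 − |Γ|) = 1.64/0.361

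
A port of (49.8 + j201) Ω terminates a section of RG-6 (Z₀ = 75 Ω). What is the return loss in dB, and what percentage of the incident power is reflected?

RL ≈ 1.35 dB; 73.3% of incident power reflected

Γ = (-25.2 + j201)/(124.8 + j201), |Γ| = 0.856
RL = −20·log₁₀(0.856) = 1.35 dB
P_refl/P_inc = |Γ|² = 0.733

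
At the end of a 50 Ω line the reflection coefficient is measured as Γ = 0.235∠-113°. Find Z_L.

Z_L ≈ 38.1 − j17.5 Ω

Z_L = Z_0·(1 + Γ)/(1 − Γ) = 50·(0.908 − j0.216)/(1.09 + j0.216)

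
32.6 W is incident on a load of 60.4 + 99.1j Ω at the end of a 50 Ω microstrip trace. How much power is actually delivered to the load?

|Γ| = |(10.4 + j99.1)/(110.4 + j99.1)| = 0.672
|Γ|² = 0.451
P_refl = |Γ|²·P_inc = 14.7 W, P_del = (1 − |Γ|²)·P_inc = 17.9 W

P_delivered ≈ 17.9 W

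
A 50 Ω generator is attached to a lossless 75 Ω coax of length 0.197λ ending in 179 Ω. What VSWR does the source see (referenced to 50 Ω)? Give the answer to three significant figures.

VSWR ≈ 1.86

βl = 2π × 0.197 = 70.9°
tan(βl) = 2.89
Z_in = Z_0·(Z_L + jZ_0·tanβl)/(Z_0 + jZ_L·tanβl) = 34.5 − j20.9 Ω
Γ_s = (Z_in − Z_s)/(Z_in + Z_s) = (-15.5 − j20.9)/(84.5 − j20.9), |Γ_s| = 0.3
VSWR = (1 + |Γ_s|)/(1 − |Γ_s|)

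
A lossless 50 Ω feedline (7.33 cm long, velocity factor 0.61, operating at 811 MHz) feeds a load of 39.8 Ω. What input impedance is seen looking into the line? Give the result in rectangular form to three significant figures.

λ = v/f = 0.61·c / 811 MHz = 0.226 m
βl = 2π·l/λ = 2π × 0.325 = 117°
tan(βl) = tan(117°) = -1.97
Z_in = Z_0·(Z_L + jZ_0·tanβl)/(Z_0 + jZ_L·tanβl)
     = 50·(39.8 − j98.4)/(50 − j78.3)

Z_in ≈ 56.1 − j10.4 Ω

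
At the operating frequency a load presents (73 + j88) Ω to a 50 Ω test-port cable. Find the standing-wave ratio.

Γ = (Z_L − Z_0)/(Z_L + Z_0) = (23 + j88)/(123 + j88)
|Γ| = 91/151 = 0.601
VSWR = (1 + |Γ|)/(1 − |Γ|) = 1.6/0.399

VSWR ≈ 4.02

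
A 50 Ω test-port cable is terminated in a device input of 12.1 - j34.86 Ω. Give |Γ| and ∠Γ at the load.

Γ = (Z_L − Z_0)/(Z_L + Z_0) = (-37.9 − j34.86)/(62.1 − j34.86)
|Γ| = 51.5/71.2 = 0.723

Γ ≈ 0.723 ∠ -108°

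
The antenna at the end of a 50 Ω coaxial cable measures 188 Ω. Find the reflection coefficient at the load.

Γ = (Z_L − Z_0)/(Z_L + Z_0) = (188 − 50)/(188 + 50) = 138/238

Γ = 0.58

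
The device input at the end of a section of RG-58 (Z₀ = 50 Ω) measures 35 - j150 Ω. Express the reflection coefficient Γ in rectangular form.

Γ ≈ 0.714 − j0.505

Γ = (Z_L − Z_0)/(Z_L + Z_0) = (-15 − j150)/(85 − j150)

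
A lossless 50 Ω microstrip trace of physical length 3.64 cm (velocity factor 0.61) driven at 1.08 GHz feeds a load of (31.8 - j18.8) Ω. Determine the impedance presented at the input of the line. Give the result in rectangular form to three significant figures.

λ = v/f = 0.61·c / 1.08 GHz = 0.169 m
βl = 2π·l/λ = 2π × 0.215 = 77.3°
tan(βl) = tan(77.3°) = 4.45
Z_in = Z_0·(Z_L + jZ_0·tanβl)/(Z_0 + jZ_L·tanβl)
     = 50·(31.8 + j204)/(134 + j142)

Z_in ≈ 43.6 + j30 Ω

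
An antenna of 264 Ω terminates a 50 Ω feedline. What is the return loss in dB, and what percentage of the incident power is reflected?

Γ = (264 − 50)/(264 + 50) = 0.682
RL = −20·log₁₀(0.682) = 3.33 dB
P_refl/P_inc = |Γ|² = 0.464

RL ≈ 3.33 dB; 46.4% of incident power reflected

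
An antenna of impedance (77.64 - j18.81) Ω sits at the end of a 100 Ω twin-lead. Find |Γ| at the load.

|Γ| ≈ 0.164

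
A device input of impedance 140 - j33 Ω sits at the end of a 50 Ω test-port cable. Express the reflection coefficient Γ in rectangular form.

Γ = (Z_L − Z_0)/(Z_L + Z_0) = (90 − j33)/(190 − j33)

Γ ≈ 0.489 − j0.0887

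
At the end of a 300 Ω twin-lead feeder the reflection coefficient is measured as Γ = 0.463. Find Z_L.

Z_L = Z_0·(1 + Γ)/(1 − Γ) = 300·(1.46)/(0.537)

Z_L ≈ 817 Ω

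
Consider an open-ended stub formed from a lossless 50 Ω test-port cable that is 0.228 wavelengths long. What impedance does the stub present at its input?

βl = 2π × 0.228 = 82.1°
tan(βl) = 7.19
For an open-ended stub, Z_in = −jZ_0·cot(βl) = −jZ_0/tan(βl)

Z_in ≈ −j6.96 Ω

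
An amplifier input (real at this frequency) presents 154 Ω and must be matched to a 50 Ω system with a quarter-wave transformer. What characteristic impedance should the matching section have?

Z_qwt ≈ 87.7 Ω

Z_qwt = √(Z_0·R_L) = √(50 × 154) = √7700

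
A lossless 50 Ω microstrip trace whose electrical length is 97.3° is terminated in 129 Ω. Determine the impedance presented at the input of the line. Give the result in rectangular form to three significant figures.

tan(βl) = tan(97.3°) = -7.81
Z_in = Z_0·(Z_L + jZ_0·tanβl)/(Z_0 + jZ_L·tanβl)
     = 50·(129 − j390)/(50 − j1010)

Z_in ≈ 19.6 + j5.43 Ω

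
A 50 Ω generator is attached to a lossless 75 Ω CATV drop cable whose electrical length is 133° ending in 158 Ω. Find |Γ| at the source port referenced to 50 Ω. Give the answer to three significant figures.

|Γ| ≈ 0.397

tan(βl) = -1.07
Z_in = Z_0·(Z_L + jZ_0·tanβl)/(Z_0 + jZ_L·tanβl) = 55.7 + j45.3 Ω
Γ_s = (Z_in − Z_s)/(Z_in + Z_s) = (5.65 + j45.3)/(106 + j45.3), |Γ_s| = 0.397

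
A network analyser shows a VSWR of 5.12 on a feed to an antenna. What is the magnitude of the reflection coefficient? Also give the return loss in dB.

|Γ| ≈ 0.673; return loss ≈ 3.44 dB

|Γ| = (S − 1)/(S + 1) = (5.12 − 1)/(5.12 + 1) = 4.12/6.12
RL = −20·log₁₀|Γ| = −20·log₁₀(0.673)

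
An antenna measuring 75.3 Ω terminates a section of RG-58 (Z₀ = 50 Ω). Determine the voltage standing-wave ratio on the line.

For a purely resistive load, VSWR = R_L/Z_0 or Z_0/R_L (whichever > 1) = 75.3/50

VSWR ≈ 1.51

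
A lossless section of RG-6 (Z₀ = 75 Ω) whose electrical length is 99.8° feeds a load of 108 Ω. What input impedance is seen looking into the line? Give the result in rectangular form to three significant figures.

tan(βl) = tan(99.8°) = -5.79
Z_in = Z_0·(Z_L + jZ_0·tanβl)/(Z_0 + jZ_L·tanβl)
     = 75·(108 − j434)/(75 − j625)

Z_in ≈ 52.9 + j6.61 Ω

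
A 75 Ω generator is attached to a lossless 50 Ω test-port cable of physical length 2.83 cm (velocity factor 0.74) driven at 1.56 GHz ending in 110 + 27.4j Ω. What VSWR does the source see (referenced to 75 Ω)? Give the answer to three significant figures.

VSWR ≈ 3.22

λ = v/f = 0.74·c / 1.56 GHz = 0.142 m
βl = 2π·l/λ = 2π × 0.199 = 71.6°
tan(βl) = 3
Z_in = Z_0·(Z_L + jZ_0·tanβl)/(Z_0 + jZ_L·tanβl) = 25 − j19.1 Ω
Γ_s = (Z_in − Z_s)/(Z_in + Z_s) = (-50 − j19.1)/(100 − j19.1), |Γ_s| = 0.526
VSWR = (1 + |Γ_s|)/(1 − |Γ_s|)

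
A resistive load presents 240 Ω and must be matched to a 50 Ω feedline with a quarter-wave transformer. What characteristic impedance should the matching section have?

Z_qwt = √(Z_0·R_L) = √(50 × 240) = √12000

Z_qwt ≈ 110 Ω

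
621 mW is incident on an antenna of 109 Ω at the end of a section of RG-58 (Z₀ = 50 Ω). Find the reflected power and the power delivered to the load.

P_reflected ≈ 85.5 mW; P_delivered ≈ 535 mW

Γ = (109 − 50)/(109 + 50) = 0.371
|Γ|² = 0.138
P_refl = |Γ|²·P_inc = 85.5 mW, P_del = (1 − |Γ|²)·P_inc = 535 mW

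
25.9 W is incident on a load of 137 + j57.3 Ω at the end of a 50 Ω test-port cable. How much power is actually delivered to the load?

|Γ| = |(87 + j57.3)/(187 + j57.3)| = 0.533
|Γ|² = 0.284
P_refl = |Γ|²·P_inc = 7.35 W, P_del = (1 − |Γ|²)·P_inc = 18.6 W

P_delivered ≈ 18.6 W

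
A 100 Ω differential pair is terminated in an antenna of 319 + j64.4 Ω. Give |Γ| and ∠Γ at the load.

Γ = (Z_L − Z_0)/(Z_L + Z_0) = (219 + j64.4)/(419 + j64.4)
|Γ| = 228/424 = 0.538

Γ ≈ 0.538 ∠ 7.65°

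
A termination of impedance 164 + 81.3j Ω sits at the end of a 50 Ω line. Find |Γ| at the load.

Γ = (Z_L − Z_0)/(Z_L + Z_0) = (114 + j81.3)/(214 + j81.3)
|Γ| = 140/229

|Γ| ≈ 0.612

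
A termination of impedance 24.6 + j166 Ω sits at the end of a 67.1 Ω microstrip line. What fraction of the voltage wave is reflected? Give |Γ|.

|Γ| ≈ 0.904

Γ = (Z_L − Z_0)/(Z_L + Z_0) = (-42.5 + j166)/(91.7 + j166)
|Γ| = 171/190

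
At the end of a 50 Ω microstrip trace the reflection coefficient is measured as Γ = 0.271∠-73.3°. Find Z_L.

Z_L ≈ 50.5 − j28.3 Ω

Z_L = Z_0·(1 + Γ)/(1 − Γ) = 50·(1.08 − j0.26)/(0.922 + j0.26)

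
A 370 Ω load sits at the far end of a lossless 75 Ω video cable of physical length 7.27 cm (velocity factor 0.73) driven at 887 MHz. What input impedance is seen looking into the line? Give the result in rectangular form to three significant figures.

λ = v/f = 0.73·c / 887 MHz = 0.247 m
βl = 2π·l/λ = 2π × 0.294 = 106°
tan(βl) = tan(106°) = -3.49
Z_in = Z_0·(Z_L + jZ_0·tanβl)/(Z_0 + jZ_L·tanβl)
     = 75·(370 − j262)/(75 − j1290)

Z_in ≈ 16.4 + j20.6 Ω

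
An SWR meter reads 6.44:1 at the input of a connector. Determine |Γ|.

|Γ| ≈ 0.731

|Γ| = (S − 1)/(S + 1) = (6.44 − 1)/(6.44 + 1) = 5.44/7.44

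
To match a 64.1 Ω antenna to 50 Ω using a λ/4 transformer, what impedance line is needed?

Z_qwt = √(Z_0·R_L) = √(50 × 64.1) = √3205

Z_qwt ≈ 56.6 Ω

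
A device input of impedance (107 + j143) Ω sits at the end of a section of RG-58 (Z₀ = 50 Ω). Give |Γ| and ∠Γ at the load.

Γ ≈ 0.725 ∠ 25.9°

Γ = (Z_L − Z_0)/(Z_L + Z_0) = (57 + j143)/(157 + j143)
|Γ| = 154/212 = 0.725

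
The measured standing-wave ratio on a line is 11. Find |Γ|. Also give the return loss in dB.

|Γ| = (S − 1)/(S + 1) = (11 − 1)/(11 + 1) = 10/12
RL = −20·log₁₀|Γ| = −20·log₁₀(0.833)

|Γ| ≈ 0.833; return loss ≈ 1.58 dB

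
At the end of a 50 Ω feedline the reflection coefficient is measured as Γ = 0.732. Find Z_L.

Z_L = Z_0·(1 + Γ)/(1 − Γ) = 50·(1.73)/(0.268)

Z_L ≈ 323 Ω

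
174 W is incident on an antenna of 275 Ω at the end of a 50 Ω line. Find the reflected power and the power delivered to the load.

P_reflected ≈ 83.4 W; P_delivered ≈ 90.6 W

Γ = (275 − 50)/(275 + 50) = 0.692
|Γ|² = 0.479
P_refl = |Γ|²·P_inc = 83.4 W, P_del = (1 − |Γ|²)·P_inc = 90.6 W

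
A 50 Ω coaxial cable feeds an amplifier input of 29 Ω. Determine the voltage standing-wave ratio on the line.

VSWR ≈ 1.72

Γ = (29 − 50)/(29 + 50) = -0.266
VSWR = (1 + 0.266)/(1 − 0.266)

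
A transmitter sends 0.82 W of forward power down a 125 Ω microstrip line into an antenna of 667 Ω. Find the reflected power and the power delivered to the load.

P_reflected ≈ 0.384 W; P_delivered ≈ 0.436 W

Γ = (667 − 125)/(667 + 125) = 0.684
|Γ|² = 0.468
P_refl = |Γ|²·P_inc = 0.384 W, P_del = (1 − |Γ|²)·P_inc = 0.436 W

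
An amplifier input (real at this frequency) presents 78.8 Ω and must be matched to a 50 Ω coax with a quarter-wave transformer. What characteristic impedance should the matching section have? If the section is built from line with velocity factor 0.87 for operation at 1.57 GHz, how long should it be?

Z_qwt ≈ 62.8 Ω; length ≈ 4.16 cm

Z_qwt = √(Z_0·R_L) = √(50 × 78.8) = √3940
λ = 0.87·c/f = 0.166 m, so l = λ/4 = 0.0416 m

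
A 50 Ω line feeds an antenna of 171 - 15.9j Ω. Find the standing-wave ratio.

Γ = (Z_L − Z_0)/(Z_L + Z_0) = (121 − j15.9)/(221 − j15.9)
|Γ| = 122/222 = 0.551
VSWR = (1 + |Γ|)/(1 − |Γ|) = 1.55/0.449

VSWR ≈ 3.45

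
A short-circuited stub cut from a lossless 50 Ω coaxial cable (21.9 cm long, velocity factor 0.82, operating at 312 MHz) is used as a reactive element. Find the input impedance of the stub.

Z_in ≈ −j284 Ω

λ = v/f = 0.82·c / 312 MHz = 0.788 m
βl = 2π·l/λ = 2π × 0.278 = 100°
tan(βl) = -5.68
For a short-circuited stub, Z_in = jZ_0·tan(βl)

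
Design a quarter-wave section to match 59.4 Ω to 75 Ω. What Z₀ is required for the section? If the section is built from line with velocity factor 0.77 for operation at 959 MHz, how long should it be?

Z_qwt ≈ 66.7 Ω; length ≈ 6.02 cm

Z_qwt = √(Z_0·R_L) = √(75 × 59.4) = √4455
λ = 0.77·c/f = 0.241 m, so l = λ/4 = 0.0602 m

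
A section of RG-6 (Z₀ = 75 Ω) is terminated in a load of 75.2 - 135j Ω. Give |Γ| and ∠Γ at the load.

Γ ≈ 0.668 ∠ -48°

Γ = (Z_L − Z_0)/(Z_L + Z_0) = (0.2 − j135)/(150.2 − j135)
|Γ| = 135/202 = 0.668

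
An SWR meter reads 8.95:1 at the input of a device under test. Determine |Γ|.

|Γ| = (S − 1)/(S + 1) = (8.95 − 1)/(8.95 + 1) = 7.95/9.95

|Γ| ≈ 0.799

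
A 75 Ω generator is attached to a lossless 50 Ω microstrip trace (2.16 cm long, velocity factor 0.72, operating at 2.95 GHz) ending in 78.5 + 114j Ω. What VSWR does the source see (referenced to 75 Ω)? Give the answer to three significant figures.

λ = v/f = 0.72·c / 2.95 GHz = 0.0732 m
βl = 2π·l/λ = 2π × 0.295 = 106°
tan(βl) = -3.44
Z_in = Z_0·(Z_L + jZ_0·tanβl)/(Z_0 + jZ_L·tanβl) = 9.38 − j0.836 Ω
Γ_s = (Z_in − Z_s)/(Z_in + Z_s) = (-65.6 − j0.836)/(84.4 − j0.836), |Γ_s| = 0.778
VSWR = (1 + |Γ_s|)/(1 − |Γ_s|)

VSWR ≈ 7.99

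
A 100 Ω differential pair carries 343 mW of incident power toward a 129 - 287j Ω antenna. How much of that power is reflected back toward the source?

|Γ| = |(29 − j287)/(229 − j287)| = 0.786
|Γ|² = 0.617
P_refl = |Γ|²·P_inc = 212 mW, P_del = (1 − |Γ|²)·P_inc = 131 mW

P_reflected ≈ 212 mW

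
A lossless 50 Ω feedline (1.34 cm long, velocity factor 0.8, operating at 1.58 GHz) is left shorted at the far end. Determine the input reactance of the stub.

λ = v/f = 0.8·c / 1.58 GHz = 0.152 m
βl = 2π·l/λ = 2π × 0.0882 = 31.8°
tan(βl) = 0.619
For a shorted stub, Z_in = jZ_0·tan(βl)

X_in ≈ 31 Ω (inductive)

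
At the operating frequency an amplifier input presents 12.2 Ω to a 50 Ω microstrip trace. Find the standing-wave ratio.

For a purely resistive load, VSWR = R_L/Z_0 or Z_0/R_L (whichever > 1) = 50/12.2

VSWR ≈ 4.1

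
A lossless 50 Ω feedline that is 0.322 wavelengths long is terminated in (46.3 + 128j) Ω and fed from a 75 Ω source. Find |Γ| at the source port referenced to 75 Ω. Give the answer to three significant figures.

|Γ| ≈ 0.861

βl = 2π × 0.322 = 116°
tan(βl) = -2.06
Z_in = Z_0·(Z_L + jZ_0·tanβl)/(Z_0 + jZ_L·tanβl) = 5.65 + j5.72 Ω
Γ_s = (Z_in − Z_s)/(Z_in + Z_s) = (-69.4 + j5.72)/(80.6 + j5.72), |Γ_s| = 0.861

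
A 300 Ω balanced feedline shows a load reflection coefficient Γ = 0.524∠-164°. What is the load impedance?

Z_L = Z_0·(1 + Γ)/(1 − Γ) = 300·(0.496 − j0.144)/(1.5 + j0.144)

Z_L ≈ 95.4 − j38 Ω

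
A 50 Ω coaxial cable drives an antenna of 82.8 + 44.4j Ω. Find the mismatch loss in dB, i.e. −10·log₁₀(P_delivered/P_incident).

mismatch loss ≈ 0.734 dB

Γ = (32.8 + j44.4)/(132.8 + j44.4), |Γ| = 0.394
|Γ|² = 0.155, so P_del/P_inc = 1 − |Γ|² = 0.845
ML = −10·log₁₀(1 − |Γ|²)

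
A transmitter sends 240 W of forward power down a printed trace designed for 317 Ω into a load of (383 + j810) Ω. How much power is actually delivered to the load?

P_delivered ≈ 102 W

|Γ| = |(66 + j810)/(700 + j810)| = 0.759
|Γ|² = 0.576
P_refl = |Γ|²·P_inc = 138 W, P_del = (1 − |Γ|²)·P_inc = 102 W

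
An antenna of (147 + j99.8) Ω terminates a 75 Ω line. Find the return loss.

RL ≈ 5.92 dB

Γ = (72 + j99.8)/(222 + j99.8), |Γ| = 0.506
RL = −20·log₁₀|Γ| = −20·log₁₀(0.506)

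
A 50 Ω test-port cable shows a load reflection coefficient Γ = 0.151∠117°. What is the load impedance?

Z_L = Z_0·(1 + Γ)/(1 − Γ) = 50·(0.931 + j0.135)/(1.07 − j0.135)

Z_L ≈ 42.1 + j11.6 Ω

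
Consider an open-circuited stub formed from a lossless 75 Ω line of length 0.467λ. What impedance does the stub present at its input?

βl = 2π × 0.467 = 168°
tan(βl) = -0.21
For an open-circuited stub, Z_in = −jZ_0·cot(βl) = −jZ_0/tan(βl)

Z_in ≈ +j357 Ω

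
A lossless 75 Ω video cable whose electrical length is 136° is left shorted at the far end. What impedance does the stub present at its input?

tan(βl) = -0.966
For a shorted stub, Z_in = jZ_0·tan(βl)

Z_in ≈ −j72.4 Ω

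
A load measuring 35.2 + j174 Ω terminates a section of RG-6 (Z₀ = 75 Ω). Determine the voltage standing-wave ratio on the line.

VSWR ≈ 14

Γ = (Z_L − Z_0)/(Z_L + Z_0) = (-39.8 + j174)/(110.2 + j174)
|Γ| = 178/206 = 0.867
VSWR = (1 + |Γ|)/(1 − |Γ|) = 1.87/0.133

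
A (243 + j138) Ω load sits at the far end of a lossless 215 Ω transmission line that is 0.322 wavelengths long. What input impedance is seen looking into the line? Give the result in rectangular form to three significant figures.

Z_in ≈ 118 − j13.1 Ω

βl = 2π × 0.322 = 116°
tan(βl) = tan(116°) = -2.06
Z_in = Z_0·(Z_L + jZ_0·tanβl)/(Z_0 + jZ_L·tanβl)
     = 215·(243 − j304)/(499 − j500)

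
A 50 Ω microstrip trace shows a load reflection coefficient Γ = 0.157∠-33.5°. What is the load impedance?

Z_L ≈ 63.9 − j11.4 Ω

Z_L = Z_0·(1 + Γ)/(1 − Γ) = 50·(1.13 − j0.0867)/(0.869 + j0.0867)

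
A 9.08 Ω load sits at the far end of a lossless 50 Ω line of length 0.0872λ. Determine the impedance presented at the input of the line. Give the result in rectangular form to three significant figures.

Z_in ≈ 12.3 + j29.1 Ω

βl = 2π × 0.0872 = 31.4°
tan(βl) = tan(31.4°) = 0.61
Z_in = Z_0·(Z_L + jZ_0·tanβl)/(Z_0 + jZ_L·tanβl)
     = 50·(9.08 + j30.5)/(50 + j5.54)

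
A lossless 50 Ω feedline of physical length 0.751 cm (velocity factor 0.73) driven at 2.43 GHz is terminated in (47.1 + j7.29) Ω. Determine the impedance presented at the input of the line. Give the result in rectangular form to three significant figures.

λ = v/f = 0.73·c / 2.43 GHz = 0.0901 m
βl = 2π·l/λ = 2π × 0.0833 = 30°
tan(βl) = tan(30°) = 0.577
Z_in = Z_0·(Z_L + jZ_0·tanβl)/(Z_0 + jZ_L·tanβl)
     = 50·(47.1 + j36.2)/(45.8 + j27.2)

Z_in ≈ 55.4 + j6.61 Ω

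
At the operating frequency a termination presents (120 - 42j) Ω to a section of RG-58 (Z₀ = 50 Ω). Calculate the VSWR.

VSWR ≈ 2.75

Γ = (Z_L − Z_0)/(Z_L + Z_0) = (70 − j42)/(170 − j42)
|Γ| = 81.6/175 = 0.466
VSWR = (1 + |Γ|)/(1 − |Γ|) = 1.47/0.534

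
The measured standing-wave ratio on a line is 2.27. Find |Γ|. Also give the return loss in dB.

|Γ| ≈ 0.388; return loss ≈ 8.21 dB

|Γ| = (S − 1)/(S + 1) = (2.27 − 1)/(2.27 + 1) = 1.27/3.27
RL = −20·log₁₀|Γ| = −20·log₁₀(0.388)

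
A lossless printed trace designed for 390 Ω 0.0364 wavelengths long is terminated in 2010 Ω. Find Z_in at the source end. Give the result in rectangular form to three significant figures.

Z_in ≈ 869 − j951 Ω

βl = 2π × 0.0364 = 13.1°
tan(βl) = tan(13.1°) = 0.233
Z_in = Z_0·(Z_L + jZ_0·tanβl)/(Z_0 + jZ_L·tanβl)
     = 390·(2010 + j90.8)/(390 + j468)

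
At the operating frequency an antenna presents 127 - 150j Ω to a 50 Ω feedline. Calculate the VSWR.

VSWR ≈ 6.32

Γ = (Z_L − Z_0)/(Z_L + Z_0) = (77 − j150)/(177 − j150)
|Γ| = 169/232 = 0.727
VSWR = (1 + |Γ|)/(1 − |Γ|) = 1.73/0.273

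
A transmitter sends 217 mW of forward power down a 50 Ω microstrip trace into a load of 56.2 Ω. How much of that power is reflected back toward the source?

Γ = (56.2 − 50)/(56.2 + 50) = 0.0584
|Γ|² = 0.00341
P_refl = |Γ|²·P_inc = 0.74 mW, P_del = (1 − |Γ|²)·P_inc = 216 mW

P_reflected ≈ 0.74 mW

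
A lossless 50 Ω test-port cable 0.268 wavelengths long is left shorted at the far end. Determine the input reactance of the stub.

βl = 2π × 0.268 = 96.5°
tan(βl) = -8.8
For a shorted stub, Z_in = jZ_0·tan(βl)

X_in ≈ -440 Ω (capacitive)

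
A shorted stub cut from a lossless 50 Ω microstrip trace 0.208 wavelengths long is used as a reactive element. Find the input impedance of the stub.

βl = 2π × 0.208 = 74.9°
tan(βl) = 3.7
For a shorted stub, Z_in = jZ_0·tan(βl)

Z_in ≈ +j185 Ω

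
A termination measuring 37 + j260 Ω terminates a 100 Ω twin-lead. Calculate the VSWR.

Γ = (Z_L − Z_0)/(Z_L + Z_0) = (-63 + j260)/(137 + j260)
|Γ| = 268/294 = 0.91
VSWR = (1 + |Γ|)/(1 − |Γ|) = 1.91/0.0897

VSWR ≈ 21.3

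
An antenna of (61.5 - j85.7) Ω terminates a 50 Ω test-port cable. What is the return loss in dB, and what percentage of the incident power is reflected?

RL ≈ 4.22 dB; 37.8% of incident power reflected

Γ = (11.5 − j85.7)/(111.5 − j85.7), |Γ| = 0.615
RL = −20·log₁₀(0.615) = 4.22 dB
P_refl/P_inc = |Γ|² = 0.378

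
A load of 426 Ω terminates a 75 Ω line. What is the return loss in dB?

RL ≈ 3.09 dB

Γ = (426 − 75)/(426 + 75) = 0.701
RL = −20·log₁₀|Γ| = −20·log₁₀(0.701)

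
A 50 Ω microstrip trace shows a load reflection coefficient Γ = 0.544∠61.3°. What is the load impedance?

Z_L ≈ 45.5 + j61.7 Ω

Z_L = Z_0·(1 + Γ)/(1 − Γ) = 50·(1.26 + j0.477)/(0.739 − j0.477)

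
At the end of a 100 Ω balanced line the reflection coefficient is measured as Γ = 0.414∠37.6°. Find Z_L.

Z_L = Z_0·(1 + Γ)/(1 − Γ) = 100·(1.33 + j0.253)/(0.672 − j0.253)

Z_L ≈ 161 + j98 Ω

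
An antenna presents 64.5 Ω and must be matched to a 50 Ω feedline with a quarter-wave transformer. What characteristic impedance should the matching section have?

Z_qwt = √(Z_0·R_L) = √(50 × 64.5) = √3225

Z_qwt ≈ 56.8 Ω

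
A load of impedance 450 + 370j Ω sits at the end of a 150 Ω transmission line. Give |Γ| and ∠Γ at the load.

Γ ≈ 0.676 ∠ 19.3°

Γ = (Z_L − Z_0)/(Z_L + Z_0) = (300 + j370)/(600 + j370)
|Γ| = 476/705 = 0.676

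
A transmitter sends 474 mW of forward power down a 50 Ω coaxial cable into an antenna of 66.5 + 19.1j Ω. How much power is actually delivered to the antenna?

P_delivered ≈ 452 mW

|Γ| = |(16.5 + j19.1)/(116.5 + j19.1)| = 0.214
|Γ|² = 0.0457
P_refl = |Γ|²·P_inc = 21.7 mW, P_del = (1 − |Γ|²)·P_inc = 452 mW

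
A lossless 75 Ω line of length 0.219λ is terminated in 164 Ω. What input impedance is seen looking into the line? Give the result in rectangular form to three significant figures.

Z_in ≈ 35.3 − j11.6 Ω

βl = 2π × 0.219 = 78.8°
tan(βl) = tan(78.8°) = 5.07
Z_in = Z_0·(Z_L + jZ_0·tanβl)/(Z_0 + jZ_L·tanβl)
     = 75·(164 + j380)/(75 + j831)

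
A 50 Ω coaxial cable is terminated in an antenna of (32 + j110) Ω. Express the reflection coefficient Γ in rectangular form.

Γ ≈ 0.564 + j0.584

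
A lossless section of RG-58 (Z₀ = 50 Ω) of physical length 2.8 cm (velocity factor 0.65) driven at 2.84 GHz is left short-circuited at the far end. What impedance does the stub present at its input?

λ = v/f = 0.65·c / 2.84 GHz = 0.0687 m
βl = 2π·l/λ = 2π × 0.408 = 147°
tan(βl) = -0.654
For a short-circuited stub, Z_in = jZ_0·tan(βl)

Z_in ≈ −j32.7 Ω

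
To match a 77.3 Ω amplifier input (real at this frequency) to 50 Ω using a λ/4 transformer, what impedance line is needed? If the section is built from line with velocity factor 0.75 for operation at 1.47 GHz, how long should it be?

Z_qwt ≈ 62.2 Ω; length ≈ 3.83 cm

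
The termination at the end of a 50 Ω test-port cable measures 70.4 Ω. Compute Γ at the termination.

Γ = 0.169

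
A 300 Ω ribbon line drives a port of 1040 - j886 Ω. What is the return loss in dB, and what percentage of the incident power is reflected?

Γ = (740 − j886)/(1340 − j886), |Γ| = 0.719
RL = −20·log₁₀(0.719) = 2.87 dB
P_refl/P_inc = |Γ|² = 0.516

RL ≈ 2.87 dB; 51.6% of incident power reflected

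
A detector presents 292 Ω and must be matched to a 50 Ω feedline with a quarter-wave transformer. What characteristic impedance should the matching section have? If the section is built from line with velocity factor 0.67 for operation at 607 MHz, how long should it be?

Z_qwt ≈ 121 Ω; length ≈ 8.28 cm

Z_qwt = √(Z_0·R_L) = √(50 × 292) = √14600
λ = 0.67·c/f = 0.331 m, so l = λ/4 = 0.0828 m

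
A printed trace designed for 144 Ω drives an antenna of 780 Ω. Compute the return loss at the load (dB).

Γ = (780 − 144)/(780 + 144) = 0.688
RL = −20·log₁₀|Γ| = −20·log₁₀(0.688)

RL ≈ 3.24 dB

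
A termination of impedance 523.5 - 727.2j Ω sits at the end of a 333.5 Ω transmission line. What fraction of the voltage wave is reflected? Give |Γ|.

Γ = (Z_L − Z_0)/(Z_L + Z_0) = (190 − j727.2)/(857 − j727.2)
|Γ| = 752/1120

|Γ| ≈ 0.669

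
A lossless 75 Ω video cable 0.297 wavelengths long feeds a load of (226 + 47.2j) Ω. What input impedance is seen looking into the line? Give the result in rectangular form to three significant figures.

βl = 2π × 0.297 = 107°
tan(βl) = tan(107°) = -3.29
Z_in = Z_0·(Z_L + jZ_0·tanβl)/(Z_0 + jZ_L·tanβl)
     = 75·(226 − j199)/(230 − j743)

Z_in ≈ 24.8 + j15.1 Ω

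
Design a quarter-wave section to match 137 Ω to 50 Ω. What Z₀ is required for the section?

Z_qwt ≈ 82.8 Ω

Z_qwt = √(Z_0·R_L) = √(50 × 137) = √6850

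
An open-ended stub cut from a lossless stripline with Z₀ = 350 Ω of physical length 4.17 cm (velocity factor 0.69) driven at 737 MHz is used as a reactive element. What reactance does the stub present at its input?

λ = v/f = 0.69·c / 737 MHz = 0.281 m
βl = 2π·l/λ = 2π × 0.148 = 53.4°
tan(βl) = 1.35
For an open-ended stub, Z_in = −jZ_0·cot(βl) = −jZ_0/tan(βl)

X_in ≈ -259 Ω (capacitive)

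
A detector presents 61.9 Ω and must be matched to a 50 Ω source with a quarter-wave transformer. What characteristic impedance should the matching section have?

Z_qwt = √(Z_0·R_L) = √(50 × 61.9) = √3095

Z_qwt ≈ 55.6 Ω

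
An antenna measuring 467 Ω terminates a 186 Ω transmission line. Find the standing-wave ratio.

VSWR ≈ 2.51

For a purely resistive load, VSWR = R_L/Z_0 or Z_0/R_L (whichever > 1) = 467/186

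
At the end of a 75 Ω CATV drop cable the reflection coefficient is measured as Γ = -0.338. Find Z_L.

Z_L ≈ 37.1 Ω

Z_L = Z_0·(1 + Γ)/(1 − Γ) = 75·(0.662)/(1.34)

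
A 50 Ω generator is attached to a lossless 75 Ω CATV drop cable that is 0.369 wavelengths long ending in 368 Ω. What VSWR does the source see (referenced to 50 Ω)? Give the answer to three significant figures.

VSWR ≈ 5.2

βl = 2π × 0.369 = 133°
tan(βl) = -1.08
Z_in = Z_0·(Z_L + jZ_0·tanβl)/(Z_0 + jZ_L·tanβl) = 27.4 + j64.4 Ω
Γ_s = (Z_in − Z_s)/(Z_in + Z_s) = (-22.6 + j64.4)/(77.4 + j64.4), |Γ_s| = 0.677
VSWR = (1 + |Γ_s|)/(1 − |Γ_s|)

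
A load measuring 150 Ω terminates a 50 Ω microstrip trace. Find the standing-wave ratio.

VSWR ≈ 3

For a purely resistive load, VSWR = R_L/Z_0 or Z_0/R_L (whichever > 1) = 150/50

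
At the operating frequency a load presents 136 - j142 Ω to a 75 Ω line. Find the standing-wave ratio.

Γ = (Z_L − Z_0)/(Z_L + Z_0) = (61 − j142)/(211 − j142)
|Γ| = 155/254 = 0.608
VSWR = (1 + |Γ|)/(1 − |Γ|) = 1.61/0.392

VSWR ≈ 4.1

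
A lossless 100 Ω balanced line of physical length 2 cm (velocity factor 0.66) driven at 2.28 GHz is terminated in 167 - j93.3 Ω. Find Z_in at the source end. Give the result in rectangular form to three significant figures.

Z_in ≈ 43.4 + j15 Ω

λ = v/f = 0.66·c / 2.28 GHz = 0.0868 m
βl = 2π·l/λ = 2π × 0.23 = 82.9°
tan(βl) = tan(82.9°) = 8.04
Z_in = Z_0·(Z_L + jZ_0·tanβl)/(Z_0 + jZ_L·tanβl)
     = 100·(167 + j711)/(850 + j1340)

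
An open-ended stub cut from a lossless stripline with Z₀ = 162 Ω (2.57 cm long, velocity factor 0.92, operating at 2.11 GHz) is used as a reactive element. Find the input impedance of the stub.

λ = v/f = 0.92·c / 2.11 GHz = 0.131 m
βl = 2π·l/λ = 2π × 0.196 = 70.7°
tan(βl) = 2.86
For an open-ended stub, Z_in = −jZ_0·cot(βl) = −jZ_0/tan(βl)

Z_in ≈ −j56.6 Ω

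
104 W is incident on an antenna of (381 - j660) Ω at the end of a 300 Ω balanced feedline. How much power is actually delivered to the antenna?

P_delivered ≈ 52.9 W

|Γ| = |(81 − j660)/(681 − j660)| = 0.701
|Γ|² = 0.492
P_refl = |Γ|²·P_inc = 51.1 W, P_del = (1 − |Γ|²)·P_inc = 52.9 W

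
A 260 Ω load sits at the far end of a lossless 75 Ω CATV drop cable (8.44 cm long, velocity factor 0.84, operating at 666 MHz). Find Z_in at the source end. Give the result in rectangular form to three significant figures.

λ = v/f = 0.84·c / 666 MHz = 0.378 m
βl = 2π·l/λ = 2π × 0.223 = 80.3°
tan(βl) = tan(80.3°) = 5.85
Z_in = Z_0·(Z_L + jZ_0·tanβl)/(Z_0 + jZ_L·tanβl)
     = 75·(260 + j439)/(75 + j1520)

Z_in ≈ 22.2 − j11.7 Ω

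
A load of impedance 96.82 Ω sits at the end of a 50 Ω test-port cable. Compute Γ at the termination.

Γ = (Z_L − Z_0)/(Z_L + Z_0) = (96.82 − 50)/(96.82 + 50) = 46.82/146.8

Γ = 0.319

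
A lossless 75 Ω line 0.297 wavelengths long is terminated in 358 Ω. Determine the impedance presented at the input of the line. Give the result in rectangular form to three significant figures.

Z_in ≈ 17.1 + j21.7 Ω

βl = 2π × 0.297 = 107°
tan(βl) = tan(107°) = -3.29
Z_in = Z_0·(Z_L + jZ_0·tanβl)/(Z_0 + jZ_L·tanβl)
     = 75·(358 − j247)/(75 − j1180)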